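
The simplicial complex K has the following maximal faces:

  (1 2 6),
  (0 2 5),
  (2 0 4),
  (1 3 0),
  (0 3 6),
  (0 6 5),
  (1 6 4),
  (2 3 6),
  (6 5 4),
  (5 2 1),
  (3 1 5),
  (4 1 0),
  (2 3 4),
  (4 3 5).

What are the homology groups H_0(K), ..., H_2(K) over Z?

Take the total order 0 < 1 < 2 < 3 < 4 < 5 < 6 on the vertex set. Then K (dimension 2) consists of the simplices:

  0-simplices (7): [0], [1], [2], [3], [4], [5], [6]
  1-simplices (21): [0,1], [0,2], [0,3], [0,4], [0,5], [0,6], [1,2], [1,3], [1,4], [1,5], [1,6], [2,3], [2,4], [2,5], [2,6], [3,4], [3,5], [3,6], [4,5], [4,6], [5,6]
  2-simplices (14): [0,1,3], [0,1,4], [0,2,4], [0,2,5], [0,3,6], [0,5,6], [1,2,5], [1,2,6], [1,3,5], [1,4,6], [2,3,4], [2,3,6], [3,4,5], [4,5,6]

so the chain groups are C_0 ≅ Z^7, C_1 ≅ Z^21, C_2 ≅ Z^14.

The boundary map ∂_1: C_1 → C_0 is given by ∂[p,q] = [q] − [p]. For instance
  ∂[0,1] = [1] − [0].
The resulting 7×21 matrix has rank 6, and its Smith normal form has invariant factors (1,1,1,1,1,1).

∂_2: C_2 → C_1 acts by ∂[p,q,r] = [q,r] − [p,r] + [p,q]. For instance
  ∂[1,4,6] = [4,6] − [1,6] + [1,4],
  ∂[0,1,3] = [1,3] − [0,3] + [0,1].
As a 21×14 matrix over Z this has rank 13, with invariant factors (1,1,1,1,1,1,1,1,1,1,1,1,1).

From H_k ≅ ker(∂_k) / im(∂_{k+1}) we obtain:

  H_0: rank C_0 − rank ∂_1 = 7 − 6 = 1, and the invariant factors of ∂_1 are all 1, so H_0 = Z.
  H_1: rank ker ∂_1 − rank ∂_2 = (21 − 6) − 13 = 2, and the invariant factors of ∂_2 are all 1, so H_1 = Z^2.
  H_2: rank ker ∂_2 − rank ∂_3 = (14 − 13) − 0 = 1, and there is no ∂_3, so H_2 = Z.

As a check, the Euler characteristic is 7 − 21 + 14 = 0, which agrees with 1 − 2 + 1 = 0.

H_0 ≅ Z,  H_1 ≅ Z^2,  H_2 ≅ Z.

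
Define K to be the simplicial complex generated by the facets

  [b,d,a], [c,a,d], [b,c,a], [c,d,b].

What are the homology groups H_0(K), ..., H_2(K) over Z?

Fix the vertex order a < b < c < d and write every simplex with vertices in increasing order. Then dim K = 2 and the simplices of K are:

  0-simplices (4): a, b, c, d
  1-simplices (6): ab, ac, ad, bc, bd, cd
  2-simplices (4): abc, abd, acd, bcd

giving chain groups C_0 ≅ Z^4, C_1 ≅ Z^6, C_2 ≅ Z^4.

Boundary ∂_1: C_1 → C_0 maps an edge to its endpoints' difference, ∂[p,q] = q − p. For instance
  ∂cd = d − c.
This gives a 4×6 integer matrix of rank 3; reducing to Smith normal form yields diagonal entries (1,1,1).

∂_2: C_2 → C_1 acts by ∂[p,q,r] = [q,r] − [p,r] + [p,q]. For instance
  ∂abd = bd − ad + ab,
  ∂abc = bc − ac + ab.
The 6×4 boundary matrix has rank 3 and Smith normal form diag(1,1,1).

Reading off H_k = ker ∂_k / im ∂_{k+1}:

  H_0: rank C_0 − rank ∂_1 = 4 − 3 = 1, and the invariant factors of ∂_1 are all 1, so H_0 ≅ Z.
  H_1: rank ker ∂_1 − rank ∂_2 = (6 − 3) − 3 = 0, and the invariant factors of ∂_2 are all 1, so H_1 ≅ 0.
  H_2: rank ker ∂_2 − rank ∂_3 = (4 − 3) − 0 = 1, and there is no ∂_3, so H_2 ≅ Z.

(K is a triangulation of the 2-sphere S^2.)

H_0 = Z,  H_1 = 0,  H_2 = Z.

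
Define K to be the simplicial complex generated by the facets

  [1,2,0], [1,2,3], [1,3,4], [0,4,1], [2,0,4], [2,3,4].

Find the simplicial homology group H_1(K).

K has 5 vertices, 9 edges, 6 triangles.
rank ∂_1 = 4, rank ∂_2 = 5 ⇒ b_1 = 9 − 4 − 5 = 0; all invariant factors of ∂_2 are 1 so no torsion. So H_1 = 0.

H_1 = 0.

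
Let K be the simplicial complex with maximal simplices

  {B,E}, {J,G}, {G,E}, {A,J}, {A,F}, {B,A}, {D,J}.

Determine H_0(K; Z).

H_0 = Z.

Take the total order A < B < D < E < F < G < J on the vertex set. Then K (dimension 1) consists of the simplices:

  0-simplices (7): A, B, D, E, F, G, J
  1-simplices (7): AB, AF, AJ, BE, DJ, EG, GJ

giving chain groups C_0 ≅ Z^7, C_1 ≅ Z^7.

Boundary ∂_1: C_1 → C_0 sends each edge [p,q] (with p < q) to q − p.
The resulting 7×7 matrix has rank 6, and its Smith normal form has invariant factors (1,1,1,1,1,1).

Computing H_k = (kernel of ∂_k) / (image of ∂_{k+1}):

  H_0: rank C_0 − rank ∂_1 = 7 − 6 = 1, and the invariant factors of ∂_1 are all 1, so H_0 ≅ Z.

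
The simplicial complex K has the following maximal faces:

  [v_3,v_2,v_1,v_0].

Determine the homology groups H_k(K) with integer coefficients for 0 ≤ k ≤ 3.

H_0 ≅ Z,  H_1 = 0,  H_2 = 0,  H_3 = 0.

K has 4 vertices, 6 edges, 4 triangles, 1 3-simplex.
rank ∂_0 = 0, rank ∂_1 = 3 ⇒ b_0 = 4 − 0 − 3 = 1; all invariant factors of ∂_1 are 1 so no torsion. So H_0 = Z.
rank ∂_1 = 3, rank ∂_2 = 3 ⇒ b_1 = 6 − 3 − 3 = 0; all invariant factors of ∂_2 are 1 so no torsion. So H_1 = 0.
rank ∂_2 = 3, rank ∂_3 = 1 ⇒ b_2 = 4 − 3 − 1 = 0; all invariant factors of ∂_3 are 1 so no torsion. So H_2 = 0.
rank ∂_3 = 1, rank ∂_4 = 0 ⇒ b_3 = 1 − 1 − 0 = 0. So H_3 = 0.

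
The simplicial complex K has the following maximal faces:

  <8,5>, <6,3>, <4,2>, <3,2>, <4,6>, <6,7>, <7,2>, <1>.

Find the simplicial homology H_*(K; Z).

H_0 ≅ Z^3,  H_1 ≅ Z^2.

Fix the vertex order 1 < 2 < 3 < 4 < 5 < 6 < 7 < 8 and write every simplex with vertices in increasing order. Then dim K = 1 and the simplices of K are:

  0-simplices (8): [1], [2], [3], [4], [5], [6], [7], [8]
  1-simplices (7): [2,3], [2,4], [2,7], [3,6], [4,6], [5,8], [6,7]

so the chain groups are C_0 ≅ Z^8, C_1 ≅ Z^7.

The boundary map ∂_1: C_1 → C_0 sends each edge [p,q] (with p < q) to q − p. For instance
  ∂[2,4] = [4] − [2].
The 8×7 boundary matrix has rank 5 and Smith normal form diag(1,1,1,1,1).

From H_k ≅ ker(∂_k) / im(∂_{k+1}) we obtain:

  H_0: rank C_0 − rank ∂_1 = 8 − 5 = 3, and the invariant factors of ∂_1 are all 1, so H_0 ≅ Z^3.
  H_1: rank ker ∂_1 − rank ∂_2 = (7 − 5) − 0 = 2, and there is no ∂_2, so H_1 ≅ Z^2.

As a check, the Euler characteristic is 8 − 7 = 1, which agrees with 3 − 2 = 1.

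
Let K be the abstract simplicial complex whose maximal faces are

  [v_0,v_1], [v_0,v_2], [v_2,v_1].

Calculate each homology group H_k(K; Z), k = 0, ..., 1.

Fix the vertex order v_0 < v_1 < v_2 and write every simplex with vertices in increasing order. Then dim K = 1 and the simplices of K are:

  0-simplices (3): [v_0], [v_1], [v_2]
  1-simplices (3): [v_0,v_1], [v_0,v_2], [v_1,v_2]

so the chain groups are C_0 ≅ Z^3, C_1 ≅ Z^3.

The boundary map ∂_1: C_1 → C_0 is given by ∂[p,q] = [q] − [p]. For instance
  ∂[v_0,v_2] = [v_2] − [v_0].
This gives a 3×3 integer matrix of rank 2; reducing to Smith normal form yields diagonal entries (1,1).

Computing H_k = (kernel of ∂_k) / (image of ∂_{k+1}):

  H_0: rank C_0 − rank ∂_1 = 3 − 2 = 1, and the invariant factors of ∂_1 are all 1, so H_0 ≅ Z.
  H_1: rank ker ∂_1 − rank ∂_2 = (3 − 2) − 0 = 1, and there is no ∂_2, so H_1 ≅ Z.

H_0 ≅ Z,  H_1 ≅ Z.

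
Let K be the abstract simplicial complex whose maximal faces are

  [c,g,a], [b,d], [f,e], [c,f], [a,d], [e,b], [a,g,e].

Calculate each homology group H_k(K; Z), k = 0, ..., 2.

H_0 = Z,  H_1 = Z^2,  H_2 = 0.

Fix the vertex order a < b < c < d < e < f < g and write every simplex with vertices in increasing order. Then dim K = 2 and the simplices of K are:

  0-simplices (7): a, b, c, d, e, f, g
  1-simplices (10): ac, ad, ae, ag, bd, be, cf, cg, ef, eg
  2-simplices (2): acg, aeg

giving chain groups C_0 ≅ Z^7, C_1 ≅ Z^10, C_2 ≅ Z^2.

∂_1: C_1 → C_0 maps an edge to its endpoints' difference, ∂[p,q] = q − p. For instance
  ∂be = e − b.
The resulting 7×10 matrix has rank 6, and its Smith normal form has invariant factors (1,1,1,1,1,1).

∂_2: C_2 → C_1 sends each 2-simplex [p,q,r] to [q,r] − [p,r] + [p,q]. For instance
  ∂acg = cg − ag + ac,
  ∂aeg = eg − ag + ae.
As a 10×2 matrix over Z this has rank 2, with invariant factors (1,1).

Now H_k = ker ∂_k / im ∂_{k+1}, so:

  H_0: rank C_0 − rank ∂_1 = 7 − 6 = 1, and the invariant factors of ∂_1 are all 1, so H_0 = Z.
  H_1: rank ker ∂_1 − rank ∂_2 = (10 − 6) − 2 = 2, and the invariant factors of ∂_2 are all 1, so H_1 = Z^2.
  H_2: rank ker ∂_2 − rank ∂_3 = (2 − 2) − 0 = 0, and there is no ∂_3, so H_2 = 0.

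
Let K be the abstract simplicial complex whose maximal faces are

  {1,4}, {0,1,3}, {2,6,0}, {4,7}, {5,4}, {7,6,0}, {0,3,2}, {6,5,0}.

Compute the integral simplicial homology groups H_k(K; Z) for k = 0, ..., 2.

We work with the vertex ordering 0 < 1 < 2 < 3 < 4 < 5 < 6 < 7. The simplices of K, each written with vertices in increasing order, are:

  0-simplices (8): [0], [1], [2], [3], [4], [5], [6], [7]
  1-simplices (14): [0,1], [0,2], [0,3], [0,5], [0,6], [0,7], [1,3], [1,4], [2,3], [2,6], [4,5], [4,7], [5,6], [6,7]
  2-simplices (5): [0,1,3], [0,2,3], [0,2,6], [0,5,6], [0,6,7]

giving chain groups C_0 ≅ Z^8, C_1 ≅ Z^14, C_2 ≅ Z^5.

The boundary map ∂_1: C_1 → C_0 maps an edge to its endpoints' difference, ∂[p,q] = q − p. For instance
  ∂[5,6] = [6] − [5].
As a 8×14 matrix over Z this has rank 7, with invariant factors (1,1,1,1,1,1,1).

∂_2: C_2 → C_1 sends each 2-simplex [p,q,r] to [q,r] − [p,r] + [p,q]. For instance
  ∂[0,2,3] = [2,3] − [0,3] + [0,2],
  ∂[0,5,6] = [5,6] − [0,6] + [0,5].
As a 14×5 matrix over Z this has rank 5, with invariant factors (1,1,1,1,1).

Reading off H_k = ker ∂_k / im ∂_{k+1}:

  H_0: rank C_0 − rank ∂_1 = 8 − 7 = 1, and the invariant factors of ∂_1 are all 1, so H_0 ≅ Z.
  H_1: rank ker ∂_1 − rank ∂_2 = (14 − 7) − 5 = 2, and the invariant factors of ∂_2 are all 1, so H_1 ≅ Z^2.
  H_2: rank ker ∂_2 − rank ∂_3 = (5 − 5) − 0 = 0, and there is no ∂_3, so H_2 ≅ 0.

H_0 ≅ Z,  H_1 ≅ Z^2,  H_2 = 0.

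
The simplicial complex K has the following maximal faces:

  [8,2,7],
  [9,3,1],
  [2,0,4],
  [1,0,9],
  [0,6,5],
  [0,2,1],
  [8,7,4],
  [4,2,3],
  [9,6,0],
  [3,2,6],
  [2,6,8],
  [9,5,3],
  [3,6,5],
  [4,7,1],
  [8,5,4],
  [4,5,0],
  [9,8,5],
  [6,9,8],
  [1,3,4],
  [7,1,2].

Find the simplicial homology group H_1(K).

H_1 = Z ⊕ Z/2.

Fix the vertex order 0 < 1 < 2 < 3 < 4 < 5 < 6 < 7 < 8 < 9 and write every simplex with vertices in increasing order. Then dim K = 2 and the simplices of K are:

  0-simplices (10): [0], [1], [2], [3], [4], [5], [6], [7], [8], [9]
  1-simplices (30): (30 of them)
  2-simplices (20): (20 of them)

Hence C_0 ≅ Z^10, C_1 ≅ Z^30, C_2 ≅ Z^20.

Boundary ∂_1: C_1 → C_0 sends each edge [p,q] (with p < q) to q − p.
The resulting 10×30 matrix has rank 9, and its Smith normal form has invariant factors (1,1,1,1,1,1,1,1,1).

The boundary map ∂_2: C_2 → C_1 sends each 2-simplex [p,q,r] to [q,r] − [p,r] + [p,q]. For instance
  ∂[2,6,8] = [6,8] − [2,8] + [2,6],
  ∂[2,7,8] = [7,8] − [2,8] + [2,7].
As a 30×20 matrix over Z this has rank 20, with invariant factors (1,1,1,1,1,1,1,1,1,1,1,1,1,1,1,1,1,1,1,2).

From H_k ≅ ker(∂_k) / im(∂_{k+1}) we obtain:

  H_1: rank ker ∂_1 − rank ∂_2 = (30 − 9) − 20 = 1, and ∂_2 has invariant factor 2 > 1, so H_1 = Z ⊕ Z/2.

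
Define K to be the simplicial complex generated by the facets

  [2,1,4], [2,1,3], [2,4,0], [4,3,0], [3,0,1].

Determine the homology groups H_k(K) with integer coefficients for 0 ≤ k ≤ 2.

H_0 = Z,  H_1 = Z,  H_2 = 0.

Fix the vertex order 0 < 1 < 2 < 3 < 4 and write every simplex with vertices in increasing order. Then dim K = 2 and the simplices of K are:

  0-simplices (5): [0], [1], [2], [3], [4]
  1-simplices (10): [0,1], [0,2], [0,3], [0,4], [1,2], [1,3], [1,4], [2,3], [2,4], [3,4]
  2-simplices (5): [0,1,3], [0,2,4], [0,3,4], [1,2,3], [1,2,4]

so the chain groups are C_0 ≅ Z^5, C_1 ≅ Z^10, C_2 ≅ Z^5.

Boundary ∂_1: C_1 → C_0 is given by ∂[p,q] = [q] − [p].
This gives a 5×10 integer matrix of rank 4; reducing to Smith normal form yields diagonal entries (1,1,1,1).

∂_2: C_2 → C_1 sends each 2-simplex [p,q,r] to [q,r] − [p,r] + [p,q]. For instance
  ∂[1,2,4] = [2,4] − [1,4] + [1,2],
  ∂[0,2,4] = [2,4] − [0,4] + [0,2].
This gives a 10×5 integer matrix of rank 5; reducing to Smith normal form yields diagonal entries (1,1,1,1,1).

From H_k ≅ ker(∂_k) / im(∂_{k+1}) we obtain:

  H_0: rank C_0 − rank ∂_1 = 5 − 4 = 1, and the invariant factors of ∂_1 are all 1, so H_0 = Z.
  H_1: rank ker ∂_1 − rank ∂_2 = (10 − 4) − 5 = 1, and the invariant factors of ∂_2 are all 1, so H_1 = Z.
  H_2: rank ker ∂_2 − rank ∂_3 = (5 − 5) − 0 = 0, and there is no ∂_3, so H_2 = 0.

(K is a triangulation of the Möbius band.)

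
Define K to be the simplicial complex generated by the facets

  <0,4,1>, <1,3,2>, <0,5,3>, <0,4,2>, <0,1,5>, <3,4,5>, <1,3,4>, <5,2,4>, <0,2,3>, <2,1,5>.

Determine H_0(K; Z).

H_0 = Z.

Take the total order 0 < 1 < 2 < 3 < 4 < 5 on the vertex set. Then K (dimension 2) consists of the simplices:

  0-simplices (6): [0], [1], [2], [3], [4], [5]
  1-simplices (15): [0,1], [0,2], [0,3], [0,4], [0,5], [1,2], [1,3], [1,4], [1,5], [2,3], [2,4], [2,5], [3,4], [3,5], [4,5]
  2-simplices (10): [0,1,4], [0,1,5], [0,2,3], [0,2,4], [0,3,5], [1,2,3], [1,2,5], [1,3,4], [2,4,5], [3,4,5]

Hence C_0 ≅ Z^6, C_1 ≅ Z^15, C_2 ≅ Z^10.

Boundary ∂_1: C_1 → C_0 maps an edge to its endpoints' difference, ∂[p,q] = q − p.
The 6×15 boundary matrix has rank 5 and Smith normal form diag(1,1,1,1,1).

Boundary ∂_2: C_2 → C_1 maps a triangle to the signed sum of its edges. For instance
  ∂[0,2,3] = [2,3] − [0,3] + [0,2],
  ∂[1,2,5] = [2,5] − [1,5] + [1,2].
This gives a 15×10 integer matrix of rank 10; reducing to Smith normal form yields diagonal entries (1,1,1,1,1,1,1,1,1,2).

Reading off H_k = ker ∂_k / im ∂_{k+1}:

  H_0: rank C_0 − rank ∂_1 = 6 − 5 = 1, and the invariant factors of ∂_1 are all 1, so H_0 ≅ Z.

(K is a triangulation of the real projective plane RP^2.)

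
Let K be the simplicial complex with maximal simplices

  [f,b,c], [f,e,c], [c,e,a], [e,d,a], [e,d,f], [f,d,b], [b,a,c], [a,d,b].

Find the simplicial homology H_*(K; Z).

Take the total order a < b < c < d < e < f on the vertex set. Then K (dimension 2) consists of the simplices:

  0-simplices (6): a, b, c, d, e, f
  1-simplices (12): ab, ac, ad, ae, bc, bd, bf, ce, cf, de, df, ef
  2-simplices (8): abc, abd, ace, ade, bcf, bdf, cef, def

so the chain groups are C_0 ≅ Z^6, C_1 ≅ Z^12, C_2 ≅ Z^8.

Boundary ∂_1: C_1 → C_0 sends each edge [p,q] (with p < q) to q − p.
As a 6×12 matrix over Z this has rank 5, with invariant factors (1,1,1,1,1).

∂_2: C_2 → C_1 maps a triangle to the signed sum of its edges. For instance
  ∂def = ef − df + de,
  ∂ade = de − ae + ad.
As a 12×8 matrix over Z this has rank 7, with invariant factors (1,1,1,1,1,1,1).

Computing H_k = (kernel of ∂_k) / (image of ∂_{k+1}):

  H_0: rank C_0 − rank ∂_1 = 6 − 5 = 1, and the invariant factors of ∂_1 are all 1, so H_0 = Z.
  H_1: rank ker ∂_1 − rank ∂_2 = (12 − 5) − 7 = 0, and the invariant factors of ∂_2 are all 1, so H_1 = 0.
  H_2: rank ker ∂_2 − rank ∂_3 = (8 − 7) − 0 = 1, and there is no ∂_3, so H_2 = Z.

(K is a triangulation of the 2-sphere S^2.)

H_0 ≅ Z,  H_1 = 0,  H_2 ≅ Z.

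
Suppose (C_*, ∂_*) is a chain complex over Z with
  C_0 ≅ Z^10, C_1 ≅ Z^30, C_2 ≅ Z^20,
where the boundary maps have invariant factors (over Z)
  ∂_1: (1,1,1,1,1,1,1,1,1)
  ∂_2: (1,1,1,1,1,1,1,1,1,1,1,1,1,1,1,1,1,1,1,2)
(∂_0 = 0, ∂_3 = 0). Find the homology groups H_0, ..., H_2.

H_0: b_0 = 10 − 0 − 9 = 1; torsion from ∂_1 factors > 1: none. So H_0 ≅ Z.
H_1: b_1 = 30 − 9 − 20 = 1; torsion from ∂_2 factors > 1: [2]. So H_1 ≅ Z ⊕ Z/2Z.
H_2: b_2 = 20 − 20 − 0 = 0; torsion from ∂_3 factors > 1: none. So H_2 ≅ 0.

H_0 ≅ Z,  H_1 ≅ Z ⊕ Z/2Z,  H_2 = 0.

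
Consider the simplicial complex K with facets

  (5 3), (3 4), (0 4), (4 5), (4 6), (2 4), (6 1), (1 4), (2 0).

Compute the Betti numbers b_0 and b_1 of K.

K has 7 vertices, 9 edges.
rank ∂_0 = 0, rank ∂_1 = 6 ⇒ b_0 = 7 − 0 − 6 = 1; all invariant factors of ∂_1 are 1 so no torsion. So H_0 ≅ Z.
rank ∂_1 = 6, rank ∂_2 = 0 ⇒ b_1 = 9 − 6 − 0 = 3. So H_1 ≅ Z^3.

b_0 = 1, b_1 = 3.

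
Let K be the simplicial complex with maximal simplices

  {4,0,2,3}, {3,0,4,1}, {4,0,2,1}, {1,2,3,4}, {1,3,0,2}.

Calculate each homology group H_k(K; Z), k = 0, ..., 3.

H_0 = Z,  H_1 = 0,  H_2 = 0,  H_3 = Z.

K has 5 vertices, 10 edges, 10 triangles, 5 3-simplices.
rank ∂_0 = 0, rank ∂_1 = 4 ⇒ b_0 = 5 − 0 − 4 = 1; all invariant factors of ∂_1 are 1 so no torsion. So H_0 ≅ Z.
rank ∂_1 = 4, rank ∂_2 = 6 ⇒ b_1 = 10 − 4 − 6 = 0; all invariant factors of ∂_2 are 1 so no torsion. So H_1 ≅ 0.
rank ∂_2 = 6, rank ∂_3 = 4 ⇒ b_2 = 10 − 6 − 4 = 0; all invariant factors of ∂_3 are 1 so no torsion. So H_2 ≅ 0.
rank ∂_3 = 4, rank ∂_4 = 0 ⇒ b_3 = 5 − 4 − 0 = 1. So H_3 ≅ Z.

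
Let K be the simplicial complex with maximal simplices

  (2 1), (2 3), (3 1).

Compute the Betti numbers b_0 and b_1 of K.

Order the vertices as 1 < 2 < 3. Listing each simplex with vertices in this order, K has dimension 1 with simplices:

  0-simplices (3): [1], [2], [3]
  1-simplices (3): [1,2], [1,3], [2,3]

giving chain groups C_0 ≅ Z^3, C_1 ≅ Z^3.

Boundary ∂_1: C_1 → C_0 sends each edge [p,q] (with p < q) to q − p. For instance
  ∂[2,3] = [3] − [2].
As a 3×3 matrix over Z this has rank 2, with invariant factors (1,1).

From H_k ≅ ker(∂_k) / im(∂_{k+1}) we obtain:

  H_0: rank C_0 − rank ∂_1 = 3 − 2 = 1, and the invariant factors of ∂_1 are all 1, so H_0 = Z.
  H_1: rank ker ∂_1 − rank ∂_2 = (3 − 2) − 0 = 1, and there is no ∂_2, so H_1 = Z.

(K is a triangulation of the circle S^1.)

Hence the Betti numbers are b_0 = 1, b_1 = 1.

b_0 = 1, b_1 = 1.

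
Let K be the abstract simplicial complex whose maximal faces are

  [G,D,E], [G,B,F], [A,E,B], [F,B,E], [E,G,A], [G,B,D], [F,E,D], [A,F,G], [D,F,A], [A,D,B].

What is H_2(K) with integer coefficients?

H_2 ≅ 0.

Take the total order A < B < D < E < F < G on the vertex set. Then K (dimension 2) consists of the simplices:

  0-simplices (6): A, B, D, E, F, G
  1-simplices (15): AB, AD, AE, AF, AG, BD, BE, BF, BG, DE, DF, DG, EF, EG, FG
  2-simplices (10): ABD, ABE, ADF, AEG, AFG, BDG, BEF, BFG, DEF, DEG

giving chain groups C_0 ≅ Z^6, C_1 ≅ Z^15, C_2 ≅ Z^10.

The boundary map ∂_1: C_1 → C_0 is given by ∂[p,q] = [q] − [p].
This gives a 6×15 integer matrix of rank 5; reducing to Smith normal form yields diagonal entries (1,1,1,1,1).

The boundary map ∂_2: C_2 → C_1 acts by ∂[p,q,r] = [q,r] − [p,r] + [p,q]. For instance
  ∂AEG = EG − AG + AE,
  ∂DEF = EF − DF + DE.
This gives a 15×10 integer matrix of rank 10; reducing to Smith normal form yields diagonal entries (1,1,1,1,1,1,1,1,1,2).

Reading off H_k = ker ∂_k / im ∂_{k+1}:

  H_2: rank ker ∂_2 − rank ∂_3 = (10 − 10) − 0 = 0, and there is no ∂_3, so H_2 ≅ 0.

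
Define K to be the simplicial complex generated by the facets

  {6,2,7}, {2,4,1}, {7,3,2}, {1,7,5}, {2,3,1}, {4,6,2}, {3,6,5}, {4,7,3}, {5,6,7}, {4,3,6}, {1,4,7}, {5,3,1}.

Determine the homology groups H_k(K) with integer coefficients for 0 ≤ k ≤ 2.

We work with the vertex ordering 1 < 2 < 3 < 4 < 5 < 6 < 7. The simplices of K, each written with vertices in increasing order, are:

  0-simplices (7): [1], [2], [3], [4], [5], [6], [7]
  1-simplices (18): [1,2], [1,3], [1,4], [1,5], [1,7], [2,3], [2,4], [2,6], [2,7], [3,4], [3,5], [3,6], [3,7], [4,6], [4,7], [5,6], [5,7], [6,7]
  2-simplices (12): [1,2,3], [1,2,4], [1,3,5], [1,4,7], [1,5,7], [2,3,7], [2,4,6], [2,6,7], [3,4,6], [3,4,7], [3,5,6], [5,6,7]

giving chain groups C_0 ≅ Z^7, C_1 ≅ Z^18, C_2 ≅ Z^12.

∂_1: C_1 → C_0 is given by ∂[p,q] = [q] − [p]. For instance
  ∂[3,6] = [6] − [3].
The resulting 7×18 matrix has rank 6, and its Smith normal form has invariant factors (1,1,1,1,1,1).

∂_2: C_2 → C_1 maps a triangle to the signed sum of its edges. For instance
  ∂[2,4,6] = [4,6] − [2,6] + [2,4],
  ∂[1,2,3] = [2,3] − [1,3] + [1,2].
This gives a 18×12 integer matrix of rank 12; reducing to Smith normal form yields diagonal entries (1,1,1,1,1,1,1,1,1,1,1,2).

From H_k ≅ ker(∂_k) / im(∂_{k+1}) we obtain:

  H_0: rank C_0 − rank ∂_1 = 7 − 6 = 1, and the invariant factors of ∂_1 are all 1, so H_0 = Z.
  H_1: rank ker ∂_1 − rank ∂_2 = (18 − 6) − 12 = 0, and ∂_2 has invariant factor 2 > 1, so H_1 = Z_2.
  H_2: rank ker ∂_2 − rank ∂_3 = (12 − 12) − 0 = 0, and there is no ∂_3, so H_2 = 0.

As a check, the Euler characteristic is 7 − 18 + 12 = 1, which agrees with 1 − 0 + 0 = 1.

H_0 = Z,  H_1 = Z_2,  H_2 = 0.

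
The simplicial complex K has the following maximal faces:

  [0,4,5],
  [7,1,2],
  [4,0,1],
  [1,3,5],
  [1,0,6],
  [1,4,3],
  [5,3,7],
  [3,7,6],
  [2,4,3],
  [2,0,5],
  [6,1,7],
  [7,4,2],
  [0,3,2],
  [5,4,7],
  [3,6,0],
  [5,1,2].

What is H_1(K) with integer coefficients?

Fix the vertex order 0 < 1 < 2 < 3 < 4 < 5 < 6 < 7 and write every simplex with vertices in increasing order. Then dim K = 2 and the simplices of K are:

  0-simplices (8): [0], [1], [2], [3], [4], [5], [6], [7]
  1-simplices (24): (24 of them)
  2-simplices (16): [0,1,4], [0,1,6], [0,2,3], [0,2,5], [0,3,6], [0,4,5], [1,2,5], [1,2,7], [1,3,4], [1,3,5], [1,6,7], [2,3,4], [2,4,7], [3,5,7], [3,6,7], [4,5,7]

Hence C_0 ≅ Z^8, C_1 ≅ Z^24, C_2 ≅ Z^16.

∂_1: C_1 → C_0 maps an edge to its endpoints' difference, ∂[p,q] = q − p. For instance
  ∂[0,6] = [6] − [0].
The 8×24 boundary matrix has rank 7 and Smith normal form diag(1,1,1,1,1,1,1).

The boundary map ∂_2: C_2 → C_1 sends each 2-simplex [p,q,r] to [q,r] − [p,r] + [p,q]. For instance
  ∂[1,2,5] = [2,5] − [1,5] + [1,2],
  ∂[0,3,6] = [3,6] − [0,6] + [0,3].
The resulting 24×16 matrix has rank 15, and its Smith normal form has invariant factors (1,1,1,1,1,1,1,1,1,1,1,1,1,1,1).

Now H_k = ker ∂_k / im ∂_{k+1}, so:

  H_1: rank ker ∂_1 − rank ∂_2 = (24 − 7) − 15 = 2, and the invariant factors of ∂_2 are all 1, so H_1 = Z^2.

H_1 = Z^2.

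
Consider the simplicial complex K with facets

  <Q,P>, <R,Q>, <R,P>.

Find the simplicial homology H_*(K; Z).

H_0 = Z,  H_1 = Z.

Order the vertices as P < Q < R. Listing each simplex with vertices in this order, K has dimension 1 with simplices:

  0-simplices (3): P, Q, R
  1-simplices (3): PQ, PR, QR

so the chain groups are C_0 ≅ Z^3, C_1 ≅ Z^3.

The boundary map ∂_1: C_1 → C_0 sends each edge [p,q] (with p < q) to q − p. For instance
  ∂PR = R − P.
As a 3×3 matrix over Z this has rank 2, with invariant factors (1,1).

Computing H_k = (kernel of ∂_k) / (image of ∂_{k+1}):

  H_0: rank C_0 − rank ∂_1 = 3 − 2 = 1, and the invariant factors of ∂_1 are all 1, so H_0 ≅ Z.
  H_1: rank ker ∂_1 − rank ∂_2 = (3 − 2) − 0 = 1, and there is no ∂_2, so H_1 ≅ Z.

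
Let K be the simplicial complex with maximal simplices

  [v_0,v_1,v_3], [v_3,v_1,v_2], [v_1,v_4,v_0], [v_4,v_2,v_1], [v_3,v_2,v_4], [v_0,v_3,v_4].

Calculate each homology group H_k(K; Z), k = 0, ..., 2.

Order the vertices as v_0 < v_1 < v_2 < v_3 < v_4. Listing each simplex with vertices in this order, K has dimension 2 with simplices:

  0-simplices (5): [v_0], [v_1], [v_2], [v_3], [v_4]
  1-simplices (9): [v_0,v_1], [v_0,v_3], [v_0,v_4], [v_1,v_2], [v_1,v_3], [v_1,v_4], [v_2,v_3], [v_2,v_4], [v_3,v_4]
  2-simplices (6): [v_0,v_1,v_3], [v_0,v_1,v_4], [v_0,v_3,v_4], [v_1,v_2,v_3], [v_1,v_2,v_4], [v_2,v_3,v_4]

Hence C_0 ≅ Z^5, C_1 ≅ Z^9, C_2 ≅ Z^6.

∂_1: C_1 → C_0 is given by ∂[p,q] = [q] − [p]. For instance
  ∂[v_0,v_1] = [v_1] − [v_0].
As a 5×9 matrix over Z this has rank 4, with invariant factors (1,1,1,1).

Boundary ∂_2: C_2 → C_1 maps a triangle to the signed sum of its edges. For instance
  ∂[v_1,v_2,v_3] = [v_2,v_3] − [v_1,v_3] + [v_1,v_2],
  ∂[v_0,v_3,v_4] = [v_3,v_4] − [v_0,v_4] + [v_0,v_3].
This gives a 9×6 integer matrix of rank 5; reducing to Smith normal form yields diagonal entries (1,1,1,1,1).

Reading off H_k = ker ∂_k / im ∂_{k+1}:

  H_0: rank C_0 − rank ∂_1 = 5 − 4 = 1, and the invariant factors of ∂_1 are all 1, so H_0 = Z.
  H_1: rank ker ∂_1 − rank ∂_2 = (9 − 4) − 5 = 0, and the invariant factors of ∂_2 are all 1, so H_1 = 0.
  H_2: rank ker ∂_2 − rank ∂_3 = (6 − 5) − 0 = 1, and there is no ∂_3, so H_2 = Z.

As a check, the Euler characteristic is 5 − 9 + 6 = 2, which agrees with 1 − 0 + 1 = 2.

H_0 = Z,  H_1 = 0,  H_2 = Z.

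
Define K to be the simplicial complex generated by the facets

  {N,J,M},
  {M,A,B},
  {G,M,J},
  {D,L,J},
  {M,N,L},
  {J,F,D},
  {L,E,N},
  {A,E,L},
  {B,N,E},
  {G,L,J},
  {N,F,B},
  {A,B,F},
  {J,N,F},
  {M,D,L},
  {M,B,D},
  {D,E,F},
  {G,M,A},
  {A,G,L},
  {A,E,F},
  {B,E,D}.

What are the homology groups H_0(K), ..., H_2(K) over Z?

Take the total order A < B < D < E < F < G < J < L < M < N on the vertex set. Then K (dimension 2) consists of the simplices:

  0-simplices (10): A, B, D, E, F, G, J, L, M, N
  1-simplices (30): AB, AE, AF, AG, AL, AM, BD, BE, BF, BM, BN, DE, DF, DJ, DL, DM, EF, EL, EN, FJ, FN, GJ, GL, GM, JL, JM, JN, LM, LN, MN
  2-simplices (20): ABF, ABM, AEF, AEL, AGL, AGM, BDE, BDM, BEN, BFN, DEF, DFJ, DJL, DLM, ELN, FJN, GJL, GJM, JMN, LMN

so the chain groups are C_0 ≅ Z^10, C_1 ≅ Z^30, C_2 ≅ Z^20.

The boundary map ∂_1: C_1 → C_0 sends each edge [p,q] (with p < q) to q − p. For instance
  ∂JN = N − J.
As a 10×30 matrix over Z this has rank 9, with invariant factors (1,1,1,1,1,1,1,1,1).

Boundary ∂_2: C_2 → C_1 acts by ∂[p,q,r] = [q,r] − [p,r] + [p,q]. For instance
  ∂BDM = DM − BM + BD,
  ∂DEF = EF − DF + DE.
This gives a 30×20 integer matrix of rank 20; reducing to Smith normal form yields diagonal entries (1,1,1,1,1,1,1,1,1,1,1,1,1,1,1,1,1,1,1,2).

From H_k ≅ ker(∂_k) / im(∂_{k+1}) we obtain:

  H_0: rank C_0 − rank ∂_1 = 10 − 9 = 1, and the invariant factors of ∂_1 are all 1, so H_0 ≅ Z.
  H_1: rank ker ∂_1 − rank ∂_2 = (30 − 9) − 20 = 1, and ∂_2 has invariant factor 2 > 1, so H_1 ≅ Z × Z/2.
  H_2: rank ker ∂_2 − rank ∂_3 = (20 − 20) − 0 = 0, and there is no ∂_3, so H_2 ≅ 0.

(K is a triangulation of the Klein bottle.)

H_0 = Z,  H_1 = Z × Z/2,  H_2 = 0.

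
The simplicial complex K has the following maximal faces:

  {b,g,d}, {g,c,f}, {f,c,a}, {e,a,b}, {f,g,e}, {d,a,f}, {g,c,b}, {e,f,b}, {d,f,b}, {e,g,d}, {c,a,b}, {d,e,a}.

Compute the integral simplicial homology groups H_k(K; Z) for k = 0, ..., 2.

K has 7 vertices, 18 edges, 12 triangles.
rank ∂_0 = 0, rank ∂_1 = 6 ⇒ b_0 = 7 − 0 − 6 = 1; all invariant factors of ∂_1 are 1 so no torsion. So H_0 ≅ Z.
rank ∂_1 = 6, rank ∂_2 = 12 ⇒ b_1 = 18 − 6 − 12 = 0; ∂_2 has invariant factor(s) [2] giving torsion. So H_1 ≅ Z/2.
rank ∂_2 = 12, rank ∂_3 = 0 ⇒ b_2 = 12 − 12 − 0 = 0. So H_2 ≅ 0.

H_0 = Z,  H_1 = Z/2,  H_2 = 0.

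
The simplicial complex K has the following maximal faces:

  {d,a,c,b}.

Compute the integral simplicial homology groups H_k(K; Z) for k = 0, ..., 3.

H_0 = Z,  H_1 = 0,  H_2 = 0,  H_3 = 0.

We work with the vertex ordering a < b < c < d. The simplices of K, each written with vertices in increasing order, are:

  0-simplices (4): a, b, c, d
  1-simplices (6): ab, ac, ad, bc, bd, cd
  2-simplices (4): abc, abd, acd, bcd
  3-simplices (1): abcd

giving chain groups C_0 ≅ Z^4, C_1 ≅ Z^6, C_2 ≅ Z^4, C_3 ≅ Z^1.

∂_1: C_1 → C_0 is given by ∂[p,q] = [q] − [p].
The resulting 4×6 matrix has rank 3, and its Smith normal form has invariant factors (1,1,1).

Boundary ∂_2: C_2 → C_1 maps a triangle to the signed sum of its edges. For instance
  ∂acd = cd − ad + ac,
  ∂bcd = cd − bd + bc.
As a 6×4 matrix over Z this has rank 3, with invariant factors (1,1,1).

∂_3: C_3 → C_2 sends each 3-simplex σ to the alternating sum Σ_i (−1)^i (σ with its i-th vertex removed). For instance
  ∂abcd = bcd − acd + abd − abc.
The 4×1 boundary matrix has rank 1 and Smith normal form diag(1).

Now H_k = ker ∂_k / im ∂_{k+1}, so:

  H_0: rank C_0 − rank ∂_1 = 4 − 3 = 1, and the invariant factors of ∂_1 are all 1, so H_0 ≅ Z.
  H_1: rank ker ∂_1 − rank ∂_2 = (6 − 3) − 3 = 0, and the invariant factors of ∂_2 are all 1, so H_1 ≅ 0.
  H_2: rank ker ∂_2 − rank ∂_3 = (4 − 3) − 1 = 0, and the invariant factors of ∂_3 are all 1, so H_2 ≅ 0.
  H_3: rank ker ∂_3 − rank ∂_4 = (1 − 1) − 0 = 0, and there is no ∂_4, so H_3 ≅ 0.

As a check, the Euler characteristic is 4 − 6 + 4 − 1 = 1, which agrees with 1 − 0 + 0 − 0 = 1.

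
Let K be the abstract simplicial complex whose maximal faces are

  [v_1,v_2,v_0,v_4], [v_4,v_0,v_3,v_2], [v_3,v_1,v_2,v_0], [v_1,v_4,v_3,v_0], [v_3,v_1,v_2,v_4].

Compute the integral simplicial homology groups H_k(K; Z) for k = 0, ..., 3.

H_0 ≅ Z,  H_1 = 0,  H_2 = 0,  H_3 ≅ Z.

Order the vertices as v_0 < v_1 < v_2 < v_3 < v_4. Listing each simplex with vertices in this order, K has dimension 3 with simplices:

  0-simplices (5): [v_0], [v_1], [v_2], [v_3], [v_4]
  1-simplices (10): [v_0,v_1], [v_0,v_2], [v_0,v_3], [v_0,v_4], [v_1,v_2], [v_1,v_3], [v_1,v_4], [v_2,v_3], [v_2,v_4], [v_3,v_4]
  2-simplices (10): [v_0,v_1,v_2], [v_0,v_1,v_3], [v_0,v_1,v_4], [v_0,v_2,v_3], [v_0,v_2,v_4], [v_0,v_3,v_4], [v_1,v_2,v_3], [v_1,v_2,v_4], [v_1,v_3,v_4], [v_2,v_3,v_4]
  3-simplices (5): [v_0,v_1,v_2,v_3], [v_0,v_1,v_2,v_4], [v_0,v_1,v_3,v_4], [v_0,v_2,v_3,v_4], [v_1,v_2,v_3,v_4]

giving chain groups C_0 ≅ Z^5, C_1 ≅ Z^10, C_2 ≅ Z^10, C_3 ≅ Z^5.

Boundary ∂_1: C_1 → C_0 is given by ∂[p,q] = [q] − [p]. For instance
  ∂[v_0,v_4] = [v_4] − [v_0].
As a 5×10 matrix over Z this has rank 4, with invariant factors (1,1,1,1).

Boundary ∂_2: C_2 → C_1 sends each 2-simplex [p,q,r] to [q,r] − [p,r] + [p,q]. For instance
  ∂[v_1,v_2,v_3] = [v_2,v_3] − [v_1,v_3] + [v_1,v_2],
  ∂[v_1,v_3,v_4] = [v_3,v_4] − [v_1,v_4] + [v_1,v_3].
As a 10×10 matrix over Z this has rank 6, with invariant factors (1,1,1,1,1,1).

∂_3: C_3 → C_2 sends each 3-simplex σ to the alternating sum Σ_i (−1)^i (σ with its i-th vertex removed). For instance
  ∂[v_0,v_1,v_2,v_4] = [v_1,v_2,v_4] − [v_0,v_2,v_4] + [v_0,v_1,v_4] − [v_0,v_1,v_2],
  ∂[v_0,v_2,v_3,v_4] = [v_2,v_3,v_4] − [v_0,v_3,v_4] + [v_0,v_2,v_4] − [v_0,v_2,v_3].
The resulting 10×5 matrix has rank 4, and its Smith normal form has invariant factors (1,1,1,1).

From H_k ≅ ker(∂_k) / im(∂_{k+1}) we obtain:

  H_0: rank C_0 − rank ∂_1 = 5 − 4 = 1, and the invariant factors of ∂_1 are all 1, so H_0 = Z.
  H_1: rank ker ∂_1 − rank ∂_2 = (10 − 4) − 6 = 0, and the invariant factors of ∂_2 are all 1, so H_1 = 0.
  H_2: rank ker ∂_2 − rank ∂_3 = (10 − 6) − 4 = 0, and the invariant factors of ∂_3 are all 1, so H_2 = 0.
  H_3: rank ker ∂_3 − rank ∂_4 = (5 − 4) − 0 = 1, and there is no ∂_4, so H_3 = Z.

As a check, the Euler characteristic is 5 − 10 + 10 − 5 = 0, which agrees with 1 − 0 + 0 − 1 = 0.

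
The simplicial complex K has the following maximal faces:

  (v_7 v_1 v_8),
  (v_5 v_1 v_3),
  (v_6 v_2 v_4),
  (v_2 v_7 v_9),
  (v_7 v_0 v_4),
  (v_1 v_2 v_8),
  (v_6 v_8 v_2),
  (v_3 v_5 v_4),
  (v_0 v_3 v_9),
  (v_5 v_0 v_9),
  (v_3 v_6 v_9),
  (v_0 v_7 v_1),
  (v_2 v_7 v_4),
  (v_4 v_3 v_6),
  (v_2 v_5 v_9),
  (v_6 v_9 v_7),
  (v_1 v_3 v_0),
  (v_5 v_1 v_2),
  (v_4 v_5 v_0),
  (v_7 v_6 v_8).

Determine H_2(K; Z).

H_2 = 0.

Take the total order v_0 < v_1 < v_2 < v_3 < v_4 < v_5 < v_6 < v_7 < v_8 < v_9 on the vertex set. Then K (dimension 2) consists of the simplices:

  0-simplices (10): [v_0], [v_1], [v_2], [v_3], [v_4], [v_5], [v_6], [v_7], [v_8], [v_9]
  1-simplices (30): (30 of them)
  2-simplices (20): (20 of them)

so the chain groups are C_0 ≅ Z^10, C_1 ≅ Z^30, C_2 ≅ Z^20.

Boundary ∂_1: C_1 → C_0 is given by ∂[p,q] = [q] − [p]. For instance
  ∂[v_6,v_7] = [v_7] − [v_6].
This gives a 10×30 integer matrix of rank 9; reducing to Smith normal form yields diagonal entries (1,1,1,1,1,1,1,1,1).

Boundary ∂_2: C_2 → C_1 acts by ∂[p,q,r] = [q,r] − [p,r] + [p,q]. For instance
  ∂[v_0,v_1,v_7] = [v_1,v_7] − [v_0,v_7] + [v_0,v_1],
  ∂[v_0,v_4,v_7] = [v_4,v_7] − [v_0,v_7] + [v_0,v_4].
The 30×20 boundary matrix has rank 20 and Smith normal form diag(1,1,1,1,1,1,1,1,1,1,1,1,1,1,1,1,1,1,1,2).

Reading off H_k = ker ∂_k / im ∂_{k+1}:

  H_2: rank ker ∂_2 − rank ∂_3 = (20 − 20) − 0 = 0, and there is no ∂_3, so H_2 = 0.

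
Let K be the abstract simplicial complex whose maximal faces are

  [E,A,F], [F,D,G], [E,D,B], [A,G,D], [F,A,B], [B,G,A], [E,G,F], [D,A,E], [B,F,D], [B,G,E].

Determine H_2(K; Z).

Order the vertices as A < B < D < E < F < G. Listing each simplex with vertices in this order, K has dimension 2 with simplices:

  0-simplices (6): A, B, D, E, F, G
  1-simplices (15): AB, AD, AE, AF, AG, BD, BE, BF, BG, DE, DF, DG, EF, EG, FG
  2-simplices (10): ABF, ABG, ADE, ADG, AEF, BDE, BDF, BEG, DFG, EFG

giving chain groups C_0 ≅ Z^6, C_1 ≅ Z^15, C_2 ≅ Z^10.

The boundary map ∂_1: C_1 → C_0 sends each edge [p,q] (with p < q) to q − p.
The resulting 6×15 matrix has rank 5, and its Smith normal form has invariant factors (1,1,1,1,1).

Boundary ∂_2: C_2 → C_1 sends each 2-simplex [p,q,r] to [q,r] − [p,r] + [p,q]. For instance
  ∂ADG = DG − AG + AD,
  ∂ABF = BF − AF + AB.
As a 15×10 matrix over Z this has rank 10, with invariant factors (1,1,1,1,1,1,1,1,1,2).

From H_k ≅ ker(∂_k) / im(∂_{k+1}) we obtain:

  H_2: rank ker ∂_2 − rank ∂_3 = (10 − 10) − 0 = 0, and there is no ∂_3, so H_2 = 0.

H_2 = 0.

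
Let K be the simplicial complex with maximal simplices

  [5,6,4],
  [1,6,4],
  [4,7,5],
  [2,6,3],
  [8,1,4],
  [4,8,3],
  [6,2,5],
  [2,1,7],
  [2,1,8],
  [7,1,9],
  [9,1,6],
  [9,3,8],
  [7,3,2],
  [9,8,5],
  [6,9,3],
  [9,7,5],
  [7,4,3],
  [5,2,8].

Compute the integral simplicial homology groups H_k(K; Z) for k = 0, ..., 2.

H_0 = Z,  H_1 = Z^2,  H_2 = Z.

Fix the vertex order 1 < 2 < 3 < 4 < 5 < 6 < 7 < 8 < 9 and write every simplex with vertices in increasing order. Then dim K = 2 and the simplices of K are:

  0-simplices (9): [1], [2], [3], [4], [5], [6], [7], [8], [9]
  1-simplices (27): (27 of them)
  2-simplices (18): [1,2,7], [1,2,8], [1,4,6], [1,4,8], [1,6,9], [1,7,9], [2,3,6], [2,3,7], [2,5,6], [2,5,8], [3,4,7], [3,4,8], [3,6,9], [3,8,9], [4,5,6], [4,5,7], [5,7,9], [5,8,9]

Hence C_0 ≅ Z^9, C_1 ≅ Z^27, C_2 ≅ Z^18.

Boundary ∂_1: C_1 → C_0 maps an edge to its endpoints' difference, ∂[p,q] = q − p.
As a 9×27 matrix over Z this has rank 8, with invariant factors (1,1,1,1,1,1,1,1).

∂_2: C_2 → C_1 sends each 2-simplex [p,q,r] to [q,r] − [p,r] + [p,q]. For instance
  ∂[2,3,7] = [3,7] − [2,7] + [2,3],
  ∂[3,4,8] = [4,8] − [3,8] + [3,4].
This gives a 27×18 integer matrix of rank 17; reducing to Smith normal form yields diagonal entries (1,1,1,1,1,1,1,1,1,1,1,1,1,1,1,1,1).

Now H_k = ker ∂_k / im ∂_{k+1}, so:

  H_0: rank C_0 − rank ∂_1 = 9 − 8 = 1, and the invariant factors of ∂_1 are all 1, so H_0 = Z.
  H_1: rank ker ∂_1 − rank ∂_2 = (27 − 8) − 17 = 2, and the invariant factors of ∂_2 are all 1, so H_1 = Z^2.
  H_2: rank ker ∂_2 − rank ∂_3 = (18 − 17) − 0 = 1, and there is no ∂_3, so H_2 = Z.

(K is a triangulation of the torus T^2.)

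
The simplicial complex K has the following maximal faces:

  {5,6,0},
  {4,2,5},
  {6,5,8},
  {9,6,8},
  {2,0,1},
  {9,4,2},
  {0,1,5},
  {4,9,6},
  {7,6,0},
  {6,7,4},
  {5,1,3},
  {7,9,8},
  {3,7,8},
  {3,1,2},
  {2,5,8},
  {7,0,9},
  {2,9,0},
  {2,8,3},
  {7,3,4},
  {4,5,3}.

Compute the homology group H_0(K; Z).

K has 10 vertices, 30 edges, 20 triangles.
rank ∂_0 = 0, rank ∂_1 = 9 ⇒ b_0 = 10 − 0 − 9 = 1; all invariant factors of ∂_1 are 1 so no torsion. So H_0 ≅ Z.

H_0 ≅ Z.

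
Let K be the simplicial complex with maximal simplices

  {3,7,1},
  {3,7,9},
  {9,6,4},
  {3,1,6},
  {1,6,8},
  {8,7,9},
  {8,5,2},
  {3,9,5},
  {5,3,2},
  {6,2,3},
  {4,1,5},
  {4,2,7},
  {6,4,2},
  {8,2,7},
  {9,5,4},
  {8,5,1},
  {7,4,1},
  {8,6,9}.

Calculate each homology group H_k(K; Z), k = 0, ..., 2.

K has 9 vertices, 27 edges, 18 triangles.
rank ∂_0 = 0, rank ∂_1 = 8 ⇒ b_0 = 9 − 0 − 8 = 1; all invariant factors of ∂_1 are 1 so no torsion. So H_0 = Z.
rank ∂_1 = 8, rank ∂_2 = 17 ⇒ b_1 = 27 − 8 − 17 = 2; all invariant factors of ∂_2 are 1 so no torsion. So H_1 = Z^2.
rank ∂_2 = 17, rank ∂_3 = 0 ⇒ b_2 = 18 − 17 − 0 = 1. So H_2 = Z.

H_0 ≅ Z,  H_1 ≅ Z^2,  H_2 ≅ Z.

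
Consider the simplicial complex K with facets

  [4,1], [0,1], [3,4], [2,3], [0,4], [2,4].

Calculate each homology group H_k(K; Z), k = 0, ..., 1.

H_0 ≅ Z,  H_1 ≅ Z^2.

Take the total order 0 < 1 < 2 < 3 < 4 on the vertex set. Then K (dimension 1) consists of the simplices:

  0-simplices (5): [0], [1], [2], [3], [4]
  1-simplices (6): [0,1], [0,4], [1,4], [2,3], [2,4], [3,4]

Hence C_0 ≅ Z^5, C_1 ≅ Z^6.

The boundary map ∂_1: C_1 → C_0 maps an edge to its endpoints' difference, ∂[p,q] = q − p. For instance
  ∂[2,4] = [4] − [2].
As a 5×6 matrix over Z this has rank 4, with invariant factors (1,1,1,1).

Reading off H_k = ker ∂_k / im ∂_{k+1}:

  H_0: rank C_0 − rank ∂_1 = 5 − 4 = 1, and the invariant factors of ∂_1 are all 1, so H_0 ≅ Z.
  H_1: rank ker ∂_1 − rank ∂_2 = (6 − 4) − 0 = 2, and there is no ∂_2, so H_1 ≅ Z^2.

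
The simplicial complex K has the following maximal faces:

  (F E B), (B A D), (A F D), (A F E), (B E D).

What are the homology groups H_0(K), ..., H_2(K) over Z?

K has 5 vertices, 10 edges, 5 triangles.
rank ∂_0 = 0, rank ∂_1 = 4 ⇒ b_0 = 5 − 0 − 4 = 1; all invariant factors of ∂_1 are 1 so no torsion. So H_0 ≅ Z.
rank ∂_1 = 4, rank ∂_2 = 5 ⇒ b_1 = 10 − 4 − 5 = 1; all invariant factors of ∂_2 are 1 so no torsion. So H_1 ≅ Z.
rank ∂_2 = 5, rank ∂_3 = 0 ⇒ b_2 = 5 − 5 − 0 = 0. So H_2 ≅ 0.

H_0 ≅ Z,  H_1 ≅ Z,  H_2 = 0.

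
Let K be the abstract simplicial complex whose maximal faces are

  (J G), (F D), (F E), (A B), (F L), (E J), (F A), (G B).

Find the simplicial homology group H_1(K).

Order the vertices as A < B < D < E < F < G < J < L. Listing each simplex with vertices in this order, K has dimension 1 with simplices:

  0-simplices (8): A, B, D, E, F, G, J, L
  1-simplices (8): AB, AF, BG, DF, EF, EJ, FL, GJ

so the chain groups are C_0 ≅ Z^8, C_1 ≅ Z^8.

∂_1: C_1 → C_0 is given by ∂[p,q] = [q] − [p].
The 8×8 boundary matrix has rank 7 and Smith normal form diag(1,1,1,1,1,1,1).

Now H_k = ker ∂_k / im ∂_{k+1}, so:

  H_1: rank ker ∂_1 − rank ∂_2 = (8 − 7) − 0 = 1, and there is no ∂_2, so H_1 = Z.

H_1 ≅ Z.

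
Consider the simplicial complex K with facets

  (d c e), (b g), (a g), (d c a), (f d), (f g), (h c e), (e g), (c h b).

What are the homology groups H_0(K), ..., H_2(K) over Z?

H_0 ≅ Z,  H_1 ≅ Z^3,  H_2 = 0.

Order the vertices as a < b < c < d < e < f < g < h. Listing each simplex with vertices in this order, K has dimension 2 with simplices:

  0-simplices (8): a, b, c, d, e, f, g, h
  1-simplices (14): ac, ad, ag, bc, bg, bh, cd, ce, ch, de, df, eg, eh, fg
  2-simplices (4): acd, bch, cde, ceh

so the chain groups are C_0 ≅ Z^8, C_1 ≅ Z^14, C_2 ≅ Z^4.

The boundary map ∂_1: C_1 → C_0 sends each edge [p,q] (with p < q) to q − p. For instance
  ∂de = e − d.
This gives a 8×14 integer matrix of rank 7; reducing to Smith normal form yields diagonal entries (1,1,1,1,1,1,1).

∂_2: C_2 → C_1 maps a triangle to the signed sum of its edges. For instance
  ∂cde = de − ce + cd,
  ∂acd = cd − ad + ac.
The resulting 14×4 matrix has rank 4, and its Smith normal form has invariant factors (1,1,1,1).

From H_k ≅ ker(∂_k) / im(∂_{k+1}) we obtain:

  H_0: rank C_0 − rank ∂_1 = 8 − 7 = 1, and the invariant factors of ∂_1 are all 1, so H_0 ≅ Z.
  H_1: rank ker ∂_1 − rank ∂_2 = (14 − 7) − 4 = 3, and the invariant factors of ∂_2 are all 1, so H_1 ≅ Z^3.
  H_2: rank ker ∂_2 − rank ∂_3 = (4 − 4) − 0 = 0, and there is no ∂_3, so H_2 ≅ 0.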